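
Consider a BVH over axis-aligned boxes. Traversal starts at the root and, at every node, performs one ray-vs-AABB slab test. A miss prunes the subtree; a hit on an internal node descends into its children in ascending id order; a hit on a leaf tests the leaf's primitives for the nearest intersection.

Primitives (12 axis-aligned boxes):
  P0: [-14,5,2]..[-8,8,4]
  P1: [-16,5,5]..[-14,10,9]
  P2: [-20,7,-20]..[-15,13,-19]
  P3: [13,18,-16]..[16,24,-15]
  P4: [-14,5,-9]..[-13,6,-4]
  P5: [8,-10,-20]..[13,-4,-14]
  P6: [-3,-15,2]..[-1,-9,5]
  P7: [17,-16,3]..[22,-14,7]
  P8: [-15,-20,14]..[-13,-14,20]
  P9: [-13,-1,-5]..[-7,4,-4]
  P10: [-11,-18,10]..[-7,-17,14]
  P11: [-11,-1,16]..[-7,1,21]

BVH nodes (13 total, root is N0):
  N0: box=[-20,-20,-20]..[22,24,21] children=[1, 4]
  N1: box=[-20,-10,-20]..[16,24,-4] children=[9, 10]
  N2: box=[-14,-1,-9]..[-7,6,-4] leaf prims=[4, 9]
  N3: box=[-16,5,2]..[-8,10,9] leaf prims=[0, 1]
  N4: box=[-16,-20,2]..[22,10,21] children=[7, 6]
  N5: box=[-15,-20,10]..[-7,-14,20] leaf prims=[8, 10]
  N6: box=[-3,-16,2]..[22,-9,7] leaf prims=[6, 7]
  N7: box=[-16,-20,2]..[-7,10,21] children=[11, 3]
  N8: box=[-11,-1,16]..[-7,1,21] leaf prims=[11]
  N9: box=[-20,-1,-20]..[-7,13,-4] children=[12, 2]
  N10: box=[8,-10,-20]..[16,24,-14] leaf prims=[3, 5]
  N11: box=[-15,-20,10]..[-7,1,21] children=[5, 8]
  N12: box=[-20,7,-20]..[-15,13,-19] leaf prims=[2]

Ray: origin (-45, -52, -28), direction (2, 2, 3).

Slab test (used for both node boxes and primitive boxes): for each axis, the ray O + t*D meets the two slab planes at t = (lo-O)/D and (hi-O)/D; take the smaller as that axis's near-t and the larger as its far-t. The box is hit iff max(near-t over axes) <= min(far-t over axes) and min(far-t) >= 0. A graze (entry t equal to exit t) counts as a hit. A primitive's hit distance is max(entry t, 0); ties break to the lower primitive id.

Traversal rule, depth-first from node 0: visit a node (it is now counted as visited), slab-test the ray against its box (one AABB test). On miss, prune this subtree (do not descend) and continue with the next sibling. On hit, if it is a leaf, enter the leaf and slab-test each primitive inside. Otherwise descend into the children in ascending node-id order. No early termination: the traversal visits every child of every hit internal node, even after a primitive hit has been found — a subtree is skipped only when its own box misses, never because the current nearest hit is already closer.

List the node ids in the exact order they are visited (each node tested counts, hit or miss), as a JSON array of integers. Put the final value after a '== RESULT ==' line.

Walk:
N0 x:[25/2,67/2] y:[16,38] z:[8/3,49/3] -> hit [16,49/3], descend [1, 4]
  N1 x:[25/2,61/2] y:[21,38] z:[8/3,8] -> miss, prune
  N4 x:[29/2,67/2] y:[16,31] z:[10,49/3] -> hit [16,49/3], descend [6, 7]
    N6 x:[21,67/2] y:[18,43/2] z:[10,35/3] -> miss, prune
    N7 x:[29/2,19] y:[16,31] z:[10,49/3] -> hit [16,49/3], descend [3, 11]
      N3 x:[29/2,37/2] y:[57/2,31] z:[10,37/3] -> miss, prune
      N11 x:[15,19] y:[16,53/2] z:[38/3,49/3] -> hit [16,49/3], descend [5, 8]
        N5 x:[15,19] y:[16,19] z:[38/3,16] -> hit [16,16] leaf, test {P8@t=16, P10(miss)}
        N8 x:[17,19] y:[51/2,53/2] z:[44/3,49/3] -> miss, prune

9 AABB tests over nodes [0, 1, 4, 6, 7, 3, 11, 5, 8]; 1 leaf entered; closest P8.

== RESULT ==
[0, 1, 4, 6, 7, 3, 11, 5, 8]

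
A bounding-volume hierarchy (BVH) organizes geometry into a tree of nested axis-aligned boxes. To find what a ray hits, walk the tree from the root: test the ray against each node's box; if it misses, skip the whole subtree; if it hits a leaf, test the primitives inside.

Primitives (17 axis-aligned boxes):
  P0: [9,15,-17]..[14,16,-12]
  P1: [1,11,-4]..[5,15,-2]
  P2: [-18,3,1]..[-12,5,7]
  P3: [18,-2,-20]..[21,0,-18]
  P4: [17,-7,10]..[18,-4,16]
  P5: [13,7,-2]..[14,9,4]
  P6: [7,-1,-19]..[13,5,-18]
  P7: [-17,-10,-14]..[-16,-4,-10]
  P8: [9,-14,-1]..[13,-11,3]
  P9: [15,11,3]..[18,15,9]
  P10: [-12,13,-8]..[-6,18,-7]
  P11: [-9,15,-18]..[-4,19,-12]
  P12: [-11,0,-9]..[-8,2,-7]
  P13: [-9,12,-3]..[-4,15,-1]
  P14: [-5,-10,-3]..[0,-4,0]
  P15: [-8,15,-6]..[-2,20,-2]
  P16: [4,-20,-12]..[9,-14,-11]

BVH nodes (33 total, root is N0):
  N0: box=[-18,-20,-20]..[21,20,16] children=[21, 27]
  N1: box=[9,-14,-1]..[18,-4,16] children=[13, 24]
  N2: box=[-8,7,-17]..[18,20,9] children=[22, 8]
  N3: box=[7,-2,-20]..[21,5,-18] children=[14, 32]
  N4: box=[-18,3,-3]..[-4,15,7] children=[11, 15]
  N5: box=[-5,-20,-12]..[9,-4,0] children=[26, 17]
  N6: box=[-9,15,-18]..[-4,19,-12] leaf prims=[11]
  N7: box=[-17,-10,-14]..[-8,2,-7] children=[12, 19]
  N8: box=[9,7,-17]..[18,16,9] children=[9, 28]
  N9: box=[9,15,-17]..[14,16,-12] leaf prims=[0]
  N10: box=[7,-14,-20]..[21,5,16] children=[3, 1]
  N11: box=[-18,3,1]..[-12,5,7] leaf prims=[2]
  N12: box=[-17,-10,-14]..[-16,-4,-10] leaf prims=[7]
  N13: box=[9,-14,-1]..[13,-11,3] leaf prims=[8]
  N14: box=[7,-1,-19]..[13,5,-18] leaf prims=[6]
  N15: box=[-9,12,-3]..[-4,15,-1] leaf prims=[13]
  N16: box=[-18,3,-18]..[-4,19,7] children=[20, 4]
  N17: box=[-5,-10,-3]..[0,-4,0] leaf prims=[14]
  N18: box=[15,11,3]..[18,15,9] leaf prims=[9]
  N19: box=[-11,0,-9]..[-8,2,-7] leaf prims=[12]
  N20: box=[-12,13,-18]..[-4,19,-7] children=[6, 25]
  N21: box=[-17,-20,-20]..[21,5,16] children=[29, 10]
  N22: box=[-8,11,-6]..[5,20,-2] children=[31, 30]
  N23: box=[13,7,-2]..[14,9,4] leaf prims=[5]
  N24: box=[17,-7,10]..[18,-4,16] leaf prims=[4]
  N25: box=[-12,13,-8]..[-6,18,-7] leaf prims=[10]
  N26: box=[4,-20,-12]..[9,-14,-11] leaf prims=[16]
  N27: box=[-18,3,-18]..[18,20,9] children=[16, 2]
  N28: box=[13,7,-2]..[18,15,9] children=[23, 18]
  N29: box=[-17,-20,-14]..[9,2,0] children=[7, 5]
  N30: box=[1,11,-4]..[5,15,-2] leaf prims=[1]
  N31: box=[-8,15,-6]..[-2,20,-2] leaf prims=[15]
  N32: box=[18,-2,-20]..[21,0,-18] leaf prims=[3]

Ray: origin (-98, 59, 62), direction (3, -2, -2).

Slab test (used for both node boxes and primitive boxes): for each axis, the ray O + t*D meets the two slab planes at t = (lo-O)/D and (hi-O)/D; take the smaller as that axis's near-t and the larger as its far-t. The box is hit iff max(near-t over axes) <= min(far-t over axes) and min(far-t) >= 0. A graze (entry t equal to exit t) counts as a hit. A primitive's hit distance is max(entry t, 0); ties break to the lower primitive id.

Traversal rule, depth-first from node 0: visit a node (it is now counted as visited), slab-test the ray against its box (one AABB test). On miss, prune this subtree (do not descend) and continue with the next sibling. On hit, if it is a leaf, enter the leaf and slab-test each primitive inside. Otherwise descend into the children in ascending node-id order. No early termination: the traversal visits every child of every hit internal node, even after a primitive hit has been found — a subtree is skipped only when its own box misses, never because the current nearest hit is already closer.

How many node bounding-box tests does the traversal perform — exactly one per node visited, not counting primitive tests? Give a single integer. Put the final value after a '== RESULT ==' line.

Trace the traversal:
N0 x:[80/3,119/3] y:[39/2,79/2] z:[23,41] -> hit [80/3,79/2], descend [21, 27]
  N21 x:[27,119/3] y:[27,79/2] z:[23,41] -> hit [27,79/2], descend [10, 29]
    N10 x:[35,119/3] y:[27,73/2] z:[23,41] -> hit [35,73/2], descend [1, 3]
      N1 x:[107/3,116/3] y:[63/2,73/2] z:[23,63/2] -> miss, prune
      N3 x:[35,119/3] y:[27,61/2] z:[40,41] -> miss, prune
    N29 x:[27,107/3] y:[57/2,79/2] z:[31,38] -> hit [31,107/3], descend [5, 7]
      N5 x:[31,107/3] y:[63/2,79/2] z:[31,37] -> hit [63/2,107/3], descend [17, 26]
        N17 x:[31,98/3] y:[63/2,69/2] z:[31,65/2] -> hit [63/2,65/2] leaf, test {P14@t=63/2}
        N26 x:[34,107/3] y:[73/2,79/2] z:[73/2,37] -> miss, prune
      N7 x:[27,30] y:[57/2,69/2] z:[69/2,38] -> miss, prune
  N27 x:[80/3,116/3] y:[39/2,28] z:[53/2,40] -> hit [80/3,28], descend [2, 16]
    N2 x:[30,116/3] y:[39/2,26] z:[53/2,79/2] -> miss, prune
    N16 x:[80/3,94/3] y:[20,28] z:[55/2,40] -> hit [55/2,28], descend [4, 20]
      N4 x:[80/3,94/3] y:[22,28] z:[55/2,65/2] -> hit [55/2,28], descend [11, 15]
        N11 x:[80/3,86/3] y:[27,28] z:[55/2,61/2] -> hit [55/2,28] leaf, test {P2@t=55/2}
        N15 x:[89/3,94/3] y:[22,47/2] z:[63/2,65/2] -> miss, prune
      N20 x:[86/3,94/3] y:[20,23] z:[69/2,40] -> miss, prune

17 AABB tests over nodes [0, 21, 10, 1, 3, 29, 5, 17, 26, 7, 27, 2, 16, 4, 11, 15, 20]; 2 leaves entered; closest P2.

== RESULT ==
17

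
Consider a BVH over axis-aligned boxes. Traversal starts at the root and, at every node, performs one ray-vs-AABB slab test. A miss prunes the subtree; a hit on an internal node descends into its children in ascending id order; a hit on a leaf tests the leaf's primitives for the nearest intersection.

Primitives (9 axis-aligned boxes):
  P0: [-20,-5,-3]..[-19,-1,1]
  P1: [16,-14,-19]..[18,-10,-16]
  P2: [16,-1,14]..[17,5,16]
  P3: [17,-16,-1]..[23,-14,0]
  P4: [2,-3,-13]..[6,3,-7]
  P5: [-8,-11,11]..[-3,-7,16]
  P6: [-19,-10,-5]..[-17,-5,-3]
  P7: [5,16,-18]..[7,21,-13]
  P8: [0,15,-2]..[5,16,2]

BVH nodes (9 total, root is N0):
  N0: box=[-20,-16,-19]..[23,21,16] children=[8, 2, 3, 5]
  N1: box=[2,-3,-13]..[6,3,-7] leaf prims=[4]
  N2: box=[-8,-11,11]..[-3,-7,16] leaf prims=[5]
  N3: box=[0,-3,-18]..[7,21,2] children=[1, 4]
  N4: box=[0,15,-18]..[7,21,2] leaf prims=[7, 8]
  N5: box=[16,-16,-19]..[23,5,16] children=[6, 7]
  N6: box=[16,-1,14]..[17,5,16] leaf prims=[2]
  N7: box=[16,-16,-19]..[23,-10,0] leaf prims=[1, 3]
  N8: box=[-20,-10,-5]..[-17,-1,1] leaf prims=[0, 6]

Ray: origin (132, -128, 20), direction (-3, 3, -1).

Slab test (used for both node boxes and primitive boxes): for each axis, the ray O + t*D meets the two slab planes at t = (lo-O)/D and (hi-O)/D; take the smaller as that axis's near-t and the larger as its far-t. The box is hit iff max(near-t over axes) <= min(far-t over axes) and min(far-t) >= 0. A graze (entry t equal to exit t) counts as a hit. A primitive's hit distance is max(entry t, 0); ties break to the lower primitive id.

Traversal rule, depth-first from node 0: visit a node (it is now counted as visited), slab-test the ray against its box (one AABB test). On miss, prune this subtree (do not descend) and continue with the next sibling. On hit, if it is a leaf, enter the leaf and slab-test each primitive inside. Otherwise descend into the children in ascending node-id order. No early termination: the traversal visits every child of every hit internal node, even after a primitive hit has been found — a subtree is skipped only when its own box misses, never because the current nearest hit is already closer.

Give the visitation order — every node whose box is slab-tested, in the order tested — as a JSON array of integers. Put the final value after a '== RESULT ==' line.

Traverse from the root:
N0 x:[109/3,152/3] y:[112/3,149/3] z:[4,39] -> hit [112/3,39], descend [2, 3, 5, 8]
  N2 x:[45,140/3] y:[39,121/3] z:[4,9] -> miss, prune
  N3 x:[125/3,44] y:[125/3,149/3] z:[18,38] -> miss, prune
  N5 x:[109/3,116/3] y:[112/3,133/3] z:[4,39] -> hit [112/3,116/3], descend [6, 7]
    N6 x:[115/3,116/3] y:[127/3,133/3] z:[4,6] -> miss, prune
    N7 x:[109/3,116/3] y:[112/3,118/3] z:[20,39] -> hit [112/3,116/3] leaf, test {P1@t=38, P3(miss)}
  N8 x:[149/3,152/3] y:[118/3,127/3] z:[19,25] -> miss, prune

order=[0, 2, 3, 5, 6, 7, 8]  |boxes|=7  |leaves|=1  hit=P1

== RESULT ==
[0, 2, 3, 5, 6, 7, 8]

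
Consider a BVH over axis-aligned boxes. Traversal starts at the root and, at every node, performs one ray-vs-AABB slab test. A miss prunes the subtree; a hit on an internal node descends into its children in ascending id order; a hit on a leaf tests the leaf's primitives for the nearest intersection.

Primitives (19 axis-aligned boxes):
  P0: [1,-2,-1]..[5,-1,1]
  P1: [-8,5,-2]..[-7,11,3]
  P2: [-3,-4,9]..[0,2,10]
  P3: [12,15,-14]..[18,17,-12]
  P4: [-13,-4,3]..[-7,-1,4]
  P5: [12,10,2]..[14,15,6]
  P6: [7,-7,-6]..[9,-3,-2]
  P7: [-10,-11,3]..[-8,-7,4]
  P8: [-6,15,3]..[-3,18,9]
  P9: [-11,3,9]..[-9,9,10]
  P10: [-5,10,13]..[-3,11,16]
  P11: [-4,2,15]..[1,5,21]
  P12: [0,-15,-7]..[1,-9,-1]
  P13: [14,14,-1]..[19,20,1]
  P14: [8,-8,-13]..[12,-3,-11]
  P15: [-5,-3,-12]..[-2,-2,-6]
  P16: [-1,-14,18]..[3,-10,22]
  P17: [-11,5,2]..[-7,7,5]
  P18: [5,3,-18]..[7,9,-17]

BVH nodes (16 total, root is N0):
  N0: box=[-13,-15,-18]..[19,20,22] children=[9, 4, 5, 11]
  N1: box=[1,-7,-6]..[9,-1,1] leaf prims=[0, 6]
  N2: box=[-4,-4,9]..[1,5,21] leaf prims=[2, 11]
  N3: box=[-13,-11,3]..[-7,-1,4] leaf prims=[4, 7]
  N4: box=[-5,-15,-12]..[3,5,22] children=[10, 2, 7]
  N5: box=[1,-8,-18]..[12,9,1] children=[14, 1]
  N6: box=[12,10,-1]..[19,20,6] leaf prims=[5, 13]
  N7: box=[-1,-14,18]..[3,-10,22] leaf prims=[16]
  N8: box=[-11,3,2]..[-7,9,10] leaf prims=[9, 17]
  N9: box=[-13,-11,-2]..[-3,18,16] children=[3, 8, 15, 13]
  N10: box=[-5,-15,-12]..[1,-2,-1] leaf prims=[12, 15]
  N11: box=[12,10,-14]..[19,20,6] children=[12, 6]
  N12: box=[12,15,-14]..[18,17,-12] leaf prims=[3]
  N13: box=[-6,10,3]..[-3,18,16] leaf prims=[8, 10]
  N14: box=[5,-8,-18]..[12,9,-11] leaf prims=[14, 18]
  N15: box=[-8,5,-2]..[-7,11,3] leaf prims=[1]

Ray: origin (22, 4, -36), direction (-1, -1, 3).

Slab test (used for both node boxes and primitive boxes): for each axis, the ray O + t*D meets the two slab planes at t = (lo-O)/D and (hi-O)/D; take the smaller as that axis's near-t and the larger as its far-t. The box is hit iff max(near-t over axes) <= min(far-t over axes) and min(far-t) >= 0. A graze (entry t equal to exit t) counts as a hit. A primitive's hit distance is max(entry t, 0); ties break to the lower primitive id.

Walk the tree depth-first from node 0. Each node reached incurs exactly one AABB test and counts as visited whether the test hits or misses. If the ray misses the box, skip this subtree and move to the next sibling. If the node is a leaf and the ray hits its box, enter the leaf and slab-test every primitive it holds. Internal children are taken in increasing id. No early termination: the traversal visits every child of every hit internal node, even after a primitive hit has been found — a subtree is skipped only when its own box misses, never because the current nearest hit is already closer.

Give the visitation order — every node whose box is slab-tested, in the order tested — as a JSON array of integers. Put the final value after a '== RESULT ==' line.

Traverse from the root:
N0 x:[3,35] y:[-16,19] z:[6,58/3] -> hit [6,19], descend [4, 5, 9, 11]
  N4 x:[19,27] y:[-1,19] z:[8,58/3] -> hit [19,19], descend [2, 7, 10]
    N2 x:[21,26] y:[-1,8] z:[15,19] -> miss, prune
    N7 x:[19,23] y:[14,18] z:[18,58/3] -> miss, prune
    N10 x:[21,27] y:[6,19] z:[8,35/3] -> miss, prune
  N5 x:[10,21] y:[-5,12] z:[6,37/3] -> hit [10,12], descend [1, 14]
    N1 x:[13,21] y:[5,11] z:[10,37/3] -> miss, prune
    N14 x:[10,17] y:[-5,12] z:[6,25/3] -> miss, prune
  N9 x:[25,35] y:[-14,15] z:[34/3,52/3] -> miss, prune
  N11 x:[3,10] y:[-16,-6] z:[22/3,14] -> miss, prune

Summary -> nodes [0, 4, 2, 7, 10, 5, 1, 14, 9, 11]; box-tests=10; leaf-entries=0; first=miss

== RESULT ==
[0, 4, 2, 7, 10, 5, 1, 14, 9, 11]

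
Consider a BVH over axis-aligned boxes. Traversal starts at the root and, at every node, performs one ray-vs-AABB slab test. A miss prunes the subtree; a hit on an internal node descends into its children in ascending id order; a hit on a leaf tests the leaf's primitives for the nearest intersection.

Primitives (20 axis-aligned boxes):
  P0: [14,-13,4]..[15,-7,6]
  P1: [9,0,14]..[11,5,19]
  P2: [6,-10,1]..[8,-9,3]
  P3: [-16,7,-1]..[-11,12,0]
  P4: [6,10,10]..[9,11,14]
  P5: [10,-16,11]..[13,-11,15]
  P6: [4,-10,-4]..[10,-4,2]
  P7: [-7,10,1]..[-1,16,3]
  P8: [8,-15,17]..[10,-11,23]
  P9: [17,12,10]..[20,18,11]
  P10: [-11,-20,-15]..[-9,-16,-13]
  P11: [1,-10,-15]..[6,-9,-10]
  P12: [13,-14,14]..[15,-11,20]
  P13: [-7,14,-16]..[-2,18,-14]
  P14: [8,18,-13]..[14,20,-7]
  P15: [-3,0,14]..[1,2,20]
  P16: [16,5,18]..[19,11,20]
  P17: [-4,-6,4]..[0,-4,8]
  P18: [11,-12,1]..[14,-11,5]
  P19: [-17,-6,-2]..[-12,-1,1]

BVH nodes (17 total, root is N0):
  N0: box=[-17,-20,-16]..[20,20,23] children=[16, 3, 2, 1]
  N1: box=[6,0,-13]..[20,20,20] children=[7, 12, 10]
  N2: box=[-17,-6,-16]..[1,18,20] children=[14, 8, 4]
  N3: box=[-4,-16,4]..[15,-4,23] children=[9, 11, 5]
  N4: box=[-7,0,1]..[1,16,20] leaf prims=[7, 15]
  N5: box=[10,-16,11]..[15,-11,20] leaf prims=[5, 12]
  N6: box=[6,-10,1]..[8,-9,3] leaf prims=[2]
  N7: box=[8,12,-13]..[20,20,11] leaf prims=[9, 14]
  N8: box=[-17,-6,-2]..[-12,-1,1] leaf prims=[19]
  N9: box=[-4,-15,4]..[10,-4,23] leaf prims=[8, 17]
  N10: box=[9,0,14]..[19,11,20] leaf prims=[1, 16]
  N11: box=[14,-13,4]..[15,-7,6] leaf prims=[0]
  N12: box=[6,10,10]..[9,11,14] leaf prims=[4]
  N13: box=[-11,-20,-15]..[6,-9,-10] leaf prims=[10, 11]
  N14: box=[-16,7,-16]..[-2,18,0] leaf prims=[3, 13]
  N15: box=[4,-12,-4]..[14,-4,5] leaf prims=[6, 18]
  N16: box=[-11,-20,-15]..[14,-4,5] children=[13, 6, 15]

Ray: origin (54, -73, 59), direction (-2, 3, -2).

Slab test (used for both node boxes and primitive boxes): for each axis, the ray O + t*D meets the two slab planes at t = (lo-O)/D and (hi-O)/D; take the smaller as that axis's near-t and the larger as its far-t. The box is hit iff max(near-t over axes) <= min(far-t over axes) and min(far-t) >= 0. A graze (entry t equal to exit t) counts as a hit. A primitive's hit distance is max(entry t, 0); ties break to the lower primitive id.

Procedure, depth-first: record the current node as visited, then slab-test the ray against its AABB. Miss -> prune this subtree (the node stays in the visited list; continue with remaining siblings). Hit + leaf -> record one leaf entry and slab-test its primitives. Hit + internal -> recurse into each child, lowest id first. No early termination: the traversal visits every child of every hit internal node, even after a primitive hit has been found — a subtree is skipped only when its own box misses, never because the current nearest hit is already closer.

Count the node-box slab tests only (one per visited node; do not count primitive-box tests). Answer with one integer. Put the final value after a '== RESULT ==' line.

Trace the traversal:
N0 x:[17,71/2] y:[53/3,31] z:[18,75/2] -> hit [18,31], descend [1, 2, 3, 16]
  N1 x:[17,24] y:[73/3,31] z:[39/2,36] -> miss, prune
  N2 x:[53/2,71/2] y:[67/3,91/3] z:[39/2,75/2] -> hit [53/2,91/3], descend [4, 8, 14]
    N4 x:[53/2,61/2] y:[73/3,89/3] z:[39/2,29] -> hit [53/2,29] leaf, test {P7@t=28, P15(miss)}
    N8 x:[33,71/2] y:[67/3,24] z:[29,61/2] -> miss, prune
    N14 x:[28,35] y:[80/3,91/3] z:[59/2,75/2] -> hit [59/2,91/3] leaf, test {P3(miss), P13(miss)}
  N3 x:[39/2,29] y:[19,23] z:[18,55/2] -> hit [39/2,23], descend [5, 9, 11]
    N5 x:[39/2,22] y:[19,62/3] z:[39/2,24] -> hit [39/2,62/3] leaf, test {P5(miss), P12@t=59/3}
    N9 x:[22,29] y:[58/3,23] z:[18,55/2] -> hit [22,23] leaf, test {P8(miss), P17(miss)}
    N11 x:[39/2,20] y:[20,22] z:[53/2,55/2] -> miss, prune
  N16 x:[20,65/2] y:[53/3,23] z:[27,37] -> miss, prune

Summary -> nodes [0, 1, 2, 4, 8, 14, 3, 5, 9, 11, 16]; box-tests=11; leaf-entries=4; first=P12

== RESULT ==
11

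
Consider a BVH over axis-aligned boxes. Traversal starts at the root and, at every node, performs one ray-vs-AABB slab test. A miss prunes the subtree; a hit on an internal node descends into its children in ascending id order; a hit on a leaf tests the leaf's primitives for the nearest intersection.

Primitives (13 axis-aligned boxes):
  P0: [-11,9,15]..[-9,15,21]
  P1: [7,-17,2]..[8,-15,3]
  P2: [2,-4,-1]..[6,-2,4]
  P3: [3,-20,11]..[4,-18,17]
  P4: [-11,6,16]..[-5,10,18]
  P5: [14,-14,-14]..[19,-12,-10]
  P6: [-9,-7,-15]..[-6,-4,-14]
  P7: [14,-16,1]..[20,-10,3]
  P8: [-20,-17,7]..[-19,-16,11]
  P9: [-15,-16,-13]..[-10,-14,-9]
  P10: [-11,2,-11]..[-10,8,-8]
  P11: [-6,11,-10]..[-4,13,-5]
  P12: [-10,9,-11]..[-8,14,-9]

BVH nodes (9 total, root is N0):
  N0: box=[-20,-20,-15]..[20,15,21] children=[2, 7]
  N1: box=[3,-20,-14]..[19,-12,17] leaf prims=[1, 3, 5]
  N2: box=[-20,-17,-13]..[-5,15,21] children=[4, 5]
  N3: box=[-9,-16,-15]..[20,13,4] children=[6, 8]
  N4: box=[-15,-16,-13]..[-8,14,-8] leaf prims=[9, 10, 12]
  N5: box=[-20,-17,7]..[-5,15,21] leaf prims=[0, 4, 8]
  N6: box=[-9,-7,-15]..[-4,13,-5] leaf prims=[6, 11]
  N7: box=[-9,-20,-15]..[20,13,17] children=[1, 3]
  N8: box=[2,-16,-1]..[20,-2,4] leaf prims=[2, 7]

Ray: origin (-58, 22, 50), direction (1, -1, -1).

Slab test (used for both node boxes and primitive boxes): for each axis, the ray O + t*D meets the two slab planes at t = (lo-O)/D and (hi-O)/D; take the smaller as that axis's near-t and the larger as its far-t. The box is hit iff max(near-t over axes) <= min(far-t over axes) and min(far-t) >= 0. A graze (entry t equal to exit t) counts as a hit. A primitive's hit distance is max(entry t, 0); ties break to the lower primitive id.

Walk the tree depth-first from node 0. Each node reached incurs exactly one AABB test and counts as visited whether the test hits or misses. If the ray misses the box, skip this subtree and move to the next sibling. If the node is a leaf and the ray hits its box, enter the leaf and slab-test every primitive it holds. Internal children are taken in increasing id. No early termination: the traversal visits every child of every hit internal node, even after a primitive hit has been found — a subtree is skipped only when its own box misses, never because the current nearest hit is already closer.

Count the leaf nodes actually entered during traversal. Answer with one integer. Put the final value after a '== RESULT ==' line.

Walk:
N0 x:[38,78] y:[7,42] z:[29,65] -> hit [38,42], descend [2, 7]
  N2 x:[38,53] y:[7,39] z:[29,63] -> hit [38,39], descend [4, 5]
    N4 x:[43,50] y:[8,38] z:[58,63] -> miss, prune
    N5 x:[38,53] y:[7,39] z:[29,43] -> hit [38,39] leaf, test {P0(miss), P4(miss), P8@t=39}
  N7 x:[49,78] y:[9,42] z:[33,65] -> miss, prune

Visited [0, 2, 4, 5, 7]. Tests: 5 box, 1 leaf. Nearest: P8.

== RESULT ==
1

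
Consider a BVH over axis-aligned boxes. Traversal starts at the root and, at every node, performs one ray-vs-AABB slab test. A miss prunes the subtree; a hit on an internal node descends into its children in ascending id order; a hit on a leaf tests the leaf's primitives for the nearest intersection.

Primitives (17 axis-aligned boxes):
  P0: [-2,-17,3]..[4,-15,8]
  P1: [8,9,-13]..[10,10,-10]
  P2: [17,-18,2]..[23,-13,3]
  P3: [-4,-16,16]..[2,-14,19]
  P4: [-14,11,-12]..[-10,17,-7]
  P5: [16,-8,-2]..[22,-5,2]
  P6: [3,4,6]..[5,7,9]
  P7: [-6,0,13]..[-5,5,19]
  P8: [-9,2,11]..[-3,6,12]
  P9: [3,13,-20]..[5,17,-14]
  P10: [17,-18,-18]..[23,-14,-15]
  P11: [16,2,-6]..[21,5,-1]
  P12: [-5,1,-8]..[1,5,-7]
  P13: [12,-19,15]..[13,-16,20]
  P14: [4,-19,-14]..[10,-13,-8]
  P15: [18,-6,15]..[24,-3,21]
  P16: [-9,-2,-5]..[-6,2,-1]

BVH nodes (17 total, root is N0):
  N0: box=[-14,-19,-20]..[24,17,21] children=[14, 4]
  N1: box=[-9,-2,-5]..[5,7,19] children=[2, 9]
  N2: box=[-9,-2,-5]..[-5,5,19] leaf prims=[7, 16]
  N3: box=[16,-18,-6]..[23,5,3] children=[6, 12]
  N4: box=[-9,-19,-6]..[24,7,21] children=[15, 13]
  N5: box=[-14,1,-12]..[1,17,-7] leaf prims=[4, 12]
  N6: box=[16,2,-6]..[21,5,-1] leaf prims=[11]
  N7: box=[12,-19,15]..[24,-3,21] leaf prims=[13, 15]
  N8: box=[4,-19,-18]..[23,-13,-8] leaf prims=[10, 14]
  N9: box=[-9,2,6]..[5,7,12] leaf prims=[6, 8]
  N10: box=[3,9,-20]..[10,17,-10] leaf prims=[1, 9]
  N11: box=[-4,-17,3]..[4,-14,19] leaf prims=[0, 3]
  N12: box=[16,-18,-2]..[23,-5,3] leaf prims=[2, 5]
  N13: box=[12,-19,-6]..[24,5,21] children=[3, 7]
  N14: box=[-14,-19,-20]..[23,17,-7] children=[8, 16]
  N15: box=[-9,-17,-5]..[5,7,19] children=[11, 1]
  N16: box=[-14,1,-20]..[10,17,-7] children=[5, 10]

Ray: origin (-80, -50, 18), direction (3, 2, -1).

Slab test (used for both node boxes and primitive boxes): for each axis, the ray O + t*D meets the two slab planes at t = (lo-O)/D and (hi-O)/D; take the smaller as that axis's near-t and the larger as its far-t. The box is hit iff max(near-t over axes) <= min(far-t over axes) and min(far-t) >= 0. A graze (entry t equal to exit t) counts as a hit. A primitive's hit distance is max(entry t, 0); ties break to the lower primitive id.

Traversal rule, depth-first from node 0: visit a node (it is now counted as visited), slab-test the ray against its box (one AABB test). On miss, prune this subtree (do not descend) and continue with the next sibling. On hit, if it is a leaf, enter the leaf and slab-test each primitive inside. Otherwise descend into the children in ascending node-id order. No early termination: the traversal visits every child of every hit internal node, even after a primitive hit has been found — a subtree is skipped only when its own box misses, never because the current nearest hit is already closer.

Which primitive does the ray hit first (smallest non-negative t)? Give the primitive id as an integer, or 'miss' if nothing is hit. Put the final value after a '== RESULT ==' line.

Trace the traversal:
N0 x:[22,104/3] y:[31/2,67/2] z:[-3,38] -> hit [22,67/2], descend [4, 14]
  N4 x:[71/3,104/3] y:[31/2,57/2] z:[-3,24] -> hit [71/3,24], descend [13, 15]
    N13 x:[92/3,104/3] y:[31/2,55/2] z:[-3,24] -> miss, prune
    N15 x:[71/3,85/3] y:[33/2,57/2] z:[-1,23] -> miss, prune
  N14 x:[22,103/3] y:[31/2,67/2] z:[25,38] -> hit [25,67/2], descend [8, 16]
    N8 x:[28,103/3] y:[31/2,37/2] z:[26,36] -> miss, prune
    N16 x:[22,30] y:[51/2,67/2] z:[25,38] -> hit [51/2,30], descend [5, 10]
      N5 x:[22,27] y:[51/2,67/2] z:[25,30] -> hit [51/2,27] leaf, test {P4(miss), P12@t=51/2}
      N10 x:[83/3,30] y:[59/2,67/2] z:[28,38] -> hit [59/2,30] leaf, test {P1@t=59/2, P9(miss)}

Summary -> nodes [0, 4, 13, 15, 14, 8, 16, 5, 10]; box-tests=9; leaf-entries=2; first=P12

== RESULT ==
12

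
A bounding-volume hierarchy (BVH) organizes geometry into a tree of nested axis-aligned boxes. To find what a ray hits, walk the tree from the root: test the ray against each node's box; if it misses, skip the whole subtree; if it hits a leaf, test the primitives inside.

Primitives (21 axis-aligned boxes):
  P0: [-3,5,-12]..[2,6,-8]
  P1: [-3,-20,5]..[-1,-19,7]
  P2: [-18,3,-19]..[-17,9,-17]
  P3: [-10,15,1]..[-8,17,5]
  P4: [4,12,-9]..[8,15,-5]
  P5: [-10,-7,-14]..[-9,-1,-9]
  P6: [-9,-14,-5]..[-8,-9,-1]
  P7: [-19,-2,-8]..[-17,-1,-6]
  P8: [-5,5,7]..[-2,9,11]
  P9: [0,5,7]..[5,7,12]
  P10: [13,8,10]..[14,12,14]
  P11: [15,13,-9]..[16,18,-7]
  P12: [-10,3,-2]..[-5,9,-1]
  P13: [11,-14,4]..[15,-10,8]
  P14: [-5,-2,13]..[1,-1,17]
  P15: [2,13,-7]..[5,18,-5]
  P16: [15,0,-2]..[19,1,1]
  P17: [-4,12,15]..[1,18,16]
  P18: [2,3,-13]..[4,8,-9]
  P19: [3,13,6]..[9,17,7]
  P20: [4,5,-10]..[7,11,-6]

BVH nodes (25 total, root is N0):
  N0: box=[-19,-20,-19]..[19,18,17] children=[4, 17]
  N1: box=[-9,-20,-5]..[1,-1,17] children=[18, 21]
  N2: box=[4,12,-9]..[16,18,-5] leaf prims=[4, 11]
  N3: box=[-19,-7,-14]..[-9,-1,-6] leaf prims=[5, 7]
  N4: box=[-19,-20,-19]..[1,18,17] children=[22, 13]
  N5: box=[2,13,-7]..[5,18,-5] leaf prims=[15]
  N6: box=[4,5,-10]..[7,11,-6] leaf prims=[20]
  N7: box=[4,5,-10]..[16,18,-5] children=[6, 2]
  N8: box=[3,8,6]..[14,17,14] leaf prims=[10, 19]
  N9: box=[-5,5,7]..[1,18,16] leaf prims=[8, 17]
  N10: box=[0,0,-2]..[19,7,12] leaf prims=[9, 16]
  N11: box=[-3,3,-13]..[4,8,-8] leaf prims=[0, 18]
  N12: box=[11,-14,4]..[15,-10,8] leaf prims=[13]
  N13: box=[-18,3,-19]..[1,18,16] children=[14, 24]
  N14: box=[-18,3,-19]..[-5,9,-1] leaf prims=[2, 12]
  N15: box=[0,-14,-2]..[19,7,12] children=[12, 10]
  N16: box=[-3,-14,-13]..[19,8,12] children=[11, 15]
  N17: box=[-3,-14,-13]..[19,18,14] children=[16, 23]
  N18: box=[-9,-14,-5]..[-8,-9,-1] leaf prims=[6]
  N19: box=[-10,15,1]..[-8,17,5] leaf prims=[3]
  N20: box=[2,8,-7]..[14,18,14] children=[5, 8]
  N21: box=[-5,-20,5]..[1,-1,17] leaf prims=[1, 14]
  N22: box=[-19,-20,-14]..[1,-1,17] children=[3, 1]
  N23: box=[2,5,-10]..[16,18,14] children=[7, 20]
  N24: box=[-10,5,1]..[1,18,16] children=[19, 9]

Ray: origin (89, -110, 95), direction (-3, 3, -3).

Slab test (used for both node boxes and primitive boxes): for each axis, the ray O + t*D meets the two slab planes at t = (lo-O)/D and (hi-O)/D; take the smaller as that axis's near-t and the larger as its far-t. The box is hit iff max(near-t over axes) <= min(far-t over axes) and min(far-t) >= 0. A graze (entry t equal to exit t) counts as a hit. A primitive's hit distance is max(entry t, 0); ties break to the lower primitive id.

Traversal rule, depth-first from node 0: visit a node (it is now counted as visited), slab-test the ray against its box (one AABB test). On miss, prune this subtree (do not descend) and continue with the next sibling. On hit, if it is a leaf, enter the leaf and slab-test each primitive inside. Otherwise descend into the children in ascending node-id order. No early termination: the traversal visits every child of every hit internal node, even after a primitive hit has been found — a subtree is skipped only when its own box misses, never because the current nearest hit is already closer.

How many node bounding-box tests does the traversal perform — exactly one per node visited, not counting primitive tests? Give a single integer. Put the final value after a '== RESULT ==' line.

Trace the traversal:
N0 x:[70/3,36] y:[30,128/3] z:[26,38] -> hit [30,36], descend [4, 17]
  N4 x:[88/3,36] y:[30,128/3] z:[26,38] -> hit [30,36], descend [13, 22]
    N13 x:[88/3,107/3] y:[113/3,128/3] z:[79/3,38] -> miss, prune
    N22 x:[88/3,36] y:[30,109/3] z:[26,109/3] -> hit [30,36], descend [1, 3]
      N1 x:[88/3,98/3] y:[30,109/3] z:[26,100/3] -> hit [30,98/3], descend [18, 21]
        N18 x:[97/3,98/3] y:[32,101/3] z:[32,100/3] -> hit [97/3,98/3] leaf, test {P6@t=97/3}
        N21 x:[88/3,94/3] y:[30,109/3] z:[26,30] -> hit [30,30] leaf, test {P1@t=30, P14(miss)}
      N3 x:[98/3,36] y:[103/3,109/3] z:[101/3,109/3] -> hit [103/3,36] leaf, test {P5(miss), P7(miss)}
  N17 x:[70/3,92/3] y:[32,128/3] z:[27,36] -> miss, prune

Visited [0, 4, 13, 22, 1, 18, 21, 3, 17]. Tests: 9 box, 3 leaf. Nearest: P1.

== RESULT ==
9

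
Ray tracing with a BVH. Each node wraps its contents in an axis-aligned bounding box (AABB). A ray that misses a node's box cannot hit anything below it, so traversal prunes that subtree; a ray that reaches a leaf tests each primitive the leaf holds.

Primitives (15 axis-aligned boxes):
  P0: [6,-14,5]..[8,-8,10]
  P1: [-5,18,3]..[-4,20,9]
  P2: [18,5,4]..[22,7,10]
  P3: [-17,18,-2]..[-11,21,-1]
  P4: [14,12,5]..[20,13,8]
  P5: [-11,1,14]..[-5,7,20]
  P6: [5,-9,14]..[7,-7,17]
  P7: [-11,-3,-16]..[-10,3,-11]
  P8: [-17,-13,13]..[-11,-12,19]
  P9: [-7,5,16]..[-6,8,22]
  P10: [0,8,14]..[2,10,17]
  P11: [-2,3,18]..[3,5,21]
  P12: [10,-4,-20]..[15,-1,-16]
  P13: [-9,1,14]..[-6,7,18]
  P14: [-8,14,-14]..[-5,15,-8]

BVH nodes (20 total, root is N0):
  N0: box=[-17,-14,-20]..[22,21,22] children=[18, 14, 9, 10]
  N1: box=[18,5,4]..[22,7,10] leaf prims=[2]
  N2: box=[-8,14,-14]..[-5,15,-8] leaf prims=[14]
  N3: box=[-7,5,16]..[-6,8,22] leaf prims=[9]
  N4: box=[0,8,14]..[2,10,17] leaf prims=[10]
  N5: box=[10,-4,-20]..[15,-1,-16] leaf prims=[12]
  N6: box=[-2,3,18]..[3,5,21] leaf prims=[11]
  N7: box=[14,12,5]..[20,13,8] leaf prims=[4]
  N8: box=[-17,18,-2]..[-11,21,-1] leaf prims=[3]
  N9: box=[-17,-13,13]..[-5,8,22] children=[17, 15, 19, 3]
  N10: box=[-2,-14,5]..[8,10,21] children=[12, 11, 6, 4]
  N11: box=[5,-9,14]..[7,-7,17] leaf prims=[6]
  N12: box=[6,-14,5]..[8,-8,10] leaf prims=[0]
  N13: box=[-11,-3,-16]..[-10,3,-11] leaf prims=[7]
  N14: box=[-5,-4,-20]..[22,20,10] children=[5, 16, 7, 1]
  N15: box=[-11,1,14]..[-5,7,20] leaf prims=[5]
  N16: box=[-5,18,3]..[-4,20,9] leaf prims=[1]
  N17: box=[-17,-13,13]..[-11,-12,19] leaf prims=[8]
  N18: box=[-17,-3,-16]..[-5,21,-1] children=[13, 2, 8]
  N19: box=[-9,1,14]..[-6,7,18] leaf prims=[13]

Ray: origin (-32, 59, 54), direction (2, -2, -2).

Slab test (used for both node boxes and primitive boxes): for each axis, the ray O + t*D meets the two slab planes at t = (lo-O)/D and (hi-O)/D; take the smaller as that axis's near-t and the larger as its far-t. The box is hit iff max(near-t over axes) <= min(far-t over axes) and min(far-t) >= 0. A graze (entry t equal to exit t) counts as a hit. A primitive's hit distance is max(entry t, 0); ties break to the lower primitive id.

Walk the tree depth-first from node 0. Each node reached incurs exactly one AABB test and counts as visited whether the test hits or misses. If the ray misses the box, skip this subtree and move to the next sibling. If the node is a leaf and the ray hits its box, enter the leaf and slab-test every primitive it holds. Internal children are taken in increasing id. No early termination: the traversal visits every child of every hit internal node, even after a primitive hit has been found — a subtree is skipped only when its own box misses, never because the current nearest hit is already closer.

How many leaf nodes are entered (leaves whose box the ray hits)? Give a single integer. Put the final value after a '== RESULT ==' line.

Trace the traversal:
N0 x:[15/2,27] y:[19,73/2] z:[16,37] -> hit [19,27], descend [9, 10, 14, 18]
  N9 x:[15/2,27/2] y:[51/2,36] z:[16,41/2] -> miss, prune
  N10 x:[15,20] y:[49/2,73/2] z:[33/2,49/2] -> miss, prune
  N14 x:[27/2,27] y:[39/2,63/2] z:[22,37] -> hit [22,27], descend [1, 5, 7, 16]
    N1 x:[25,27] y:[26,27] z:[22,25] -> miss, prune
    N5 x:[21,47/2] y:[30,63/2] z:[35,37] -> miss, prune
    N7 x:[23,26] y:[23,47/2] z:[23,49/2] -> hit [23,47/2] leaf, test {P4@t=23}
    N16 x:[27/2,14] y:[39/2,41/2] z:[45/2,51/2] -> miss, prune
  N18 x:[15/2,27/2] y:[19,31] z:[55/2,35] -> miss, prune

Visited [0, 9, 10, 14, 1, 5, 7, 16, 18]. Tests: 9 box, 1 leaf. Nearest: P4.

== RESULT ==
1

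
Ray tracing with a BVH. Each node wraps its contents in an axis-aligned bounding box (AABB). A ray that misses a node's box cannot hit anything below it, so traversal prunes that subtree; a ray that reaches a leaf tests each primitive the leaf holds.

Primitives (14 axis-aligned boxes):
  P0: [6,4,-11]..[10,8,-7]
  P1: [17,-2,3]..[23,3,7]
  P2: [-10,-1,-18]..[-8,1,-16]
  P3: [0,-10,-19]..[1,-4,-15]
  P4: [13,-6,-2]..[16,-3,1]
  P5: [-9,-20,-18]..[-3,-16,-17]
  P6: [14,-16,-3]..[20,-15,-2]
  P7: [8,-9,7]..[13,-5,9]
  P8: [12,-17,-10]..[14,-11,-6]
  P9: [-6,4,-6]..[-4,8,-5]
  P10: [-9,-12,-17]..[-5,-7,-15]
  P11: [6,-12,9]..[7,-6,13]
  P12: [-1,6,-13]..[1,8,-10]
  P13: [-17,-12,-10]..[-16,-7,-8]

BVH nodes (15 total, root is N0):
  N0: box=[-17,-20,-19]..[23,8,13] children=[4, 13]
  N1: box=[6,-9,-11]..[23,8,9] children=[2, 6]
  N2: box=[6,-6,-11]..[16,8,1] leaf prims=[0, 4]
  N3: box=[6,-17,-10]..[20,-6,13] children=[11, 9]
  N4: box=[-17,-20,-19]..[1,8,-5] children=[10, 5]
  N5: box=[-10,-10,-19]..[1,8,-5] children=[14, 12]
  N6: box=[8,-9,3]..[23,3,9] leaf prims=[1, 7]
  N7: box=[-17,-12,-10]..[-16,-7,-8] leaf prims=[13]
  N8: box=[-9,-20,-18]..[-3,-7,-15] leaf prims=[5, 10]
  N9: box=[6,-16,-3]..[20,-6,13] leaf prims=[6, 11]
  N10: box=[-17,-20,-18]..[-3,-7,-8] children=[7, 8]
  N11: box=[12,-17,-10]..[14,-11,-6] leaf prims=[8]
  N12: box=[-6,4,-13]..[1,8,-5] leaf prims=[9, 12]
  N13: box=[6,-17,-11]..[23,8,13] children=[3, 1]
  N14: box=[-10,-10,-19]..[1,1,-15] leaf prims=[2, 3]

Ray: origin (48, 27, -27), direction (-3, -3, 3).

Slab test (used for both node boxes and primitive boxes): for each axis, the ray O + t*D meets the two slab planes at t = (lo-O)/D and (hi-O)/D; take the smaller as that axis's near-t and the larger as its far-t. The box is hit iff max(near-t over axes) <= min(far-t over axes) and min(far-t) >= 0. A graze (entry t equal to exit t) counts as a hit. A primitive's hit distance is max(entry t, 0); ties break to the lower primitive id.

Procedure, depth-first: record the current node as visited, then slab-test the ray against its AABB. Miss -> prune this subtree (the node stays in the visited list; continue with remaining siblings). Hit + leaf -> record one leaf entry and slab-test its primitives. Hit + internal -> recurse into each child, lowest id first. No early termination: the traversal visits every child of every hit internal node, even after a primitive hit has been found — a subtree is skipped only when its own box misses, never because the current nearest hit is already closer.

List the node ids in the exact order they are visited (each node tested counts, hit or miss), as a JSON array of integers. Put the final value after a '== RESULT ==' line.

Walk:
N0 x:[25/3,65/3] y:[19/3,47/3] z:[8/3,40/3] -> hit [25/3,40/3], descend [4, 13]
  N4 x:[47/3,65/3] y:[19/3,47/3] z:[8/3,22/3] -> miss, prune
  N13 x:[25/3,14] y:[19/3,44/3] z:[16/3,40/3] -> hit [25/3,40/3], descend [1, 3]
    N1 x:[25/3,14] y:[19/3,12] z:[16/3,12] -> hit [25/3,12], descend [2, 6]
      N2 x:[32/3,14] y:[19/3,11] z:[16/3,28/3] -> miss, prune
      N6 x:[25/3,40/3] y:[8,12] z:[10,12] -> hit [10,12] leaf, test {P1(miss), P7@t=35/3}
    N3 x:[28/3,14] y:[11,44/3] z:[17/3,40/3] -> hit [11,40/3], descend [9, 11]
      N9 x:[28/3,14] y:[11,43/3] z:[8,40/3] -> hit [11,40/3] leaf, test {P6(miss), P11(miss)}
      N11 x:[34/3,12] y:[38/3,44/3] z:[17/3,7] -> miss, prune

Visited [0, 4, 13, 1, 2, 6, 3, 9, 11]. Tests: 9 box, 2 leaf. Nearest: P7.

== RESULT ==
[0, 4, 13, 1, 2, 6, 3, 9, 11]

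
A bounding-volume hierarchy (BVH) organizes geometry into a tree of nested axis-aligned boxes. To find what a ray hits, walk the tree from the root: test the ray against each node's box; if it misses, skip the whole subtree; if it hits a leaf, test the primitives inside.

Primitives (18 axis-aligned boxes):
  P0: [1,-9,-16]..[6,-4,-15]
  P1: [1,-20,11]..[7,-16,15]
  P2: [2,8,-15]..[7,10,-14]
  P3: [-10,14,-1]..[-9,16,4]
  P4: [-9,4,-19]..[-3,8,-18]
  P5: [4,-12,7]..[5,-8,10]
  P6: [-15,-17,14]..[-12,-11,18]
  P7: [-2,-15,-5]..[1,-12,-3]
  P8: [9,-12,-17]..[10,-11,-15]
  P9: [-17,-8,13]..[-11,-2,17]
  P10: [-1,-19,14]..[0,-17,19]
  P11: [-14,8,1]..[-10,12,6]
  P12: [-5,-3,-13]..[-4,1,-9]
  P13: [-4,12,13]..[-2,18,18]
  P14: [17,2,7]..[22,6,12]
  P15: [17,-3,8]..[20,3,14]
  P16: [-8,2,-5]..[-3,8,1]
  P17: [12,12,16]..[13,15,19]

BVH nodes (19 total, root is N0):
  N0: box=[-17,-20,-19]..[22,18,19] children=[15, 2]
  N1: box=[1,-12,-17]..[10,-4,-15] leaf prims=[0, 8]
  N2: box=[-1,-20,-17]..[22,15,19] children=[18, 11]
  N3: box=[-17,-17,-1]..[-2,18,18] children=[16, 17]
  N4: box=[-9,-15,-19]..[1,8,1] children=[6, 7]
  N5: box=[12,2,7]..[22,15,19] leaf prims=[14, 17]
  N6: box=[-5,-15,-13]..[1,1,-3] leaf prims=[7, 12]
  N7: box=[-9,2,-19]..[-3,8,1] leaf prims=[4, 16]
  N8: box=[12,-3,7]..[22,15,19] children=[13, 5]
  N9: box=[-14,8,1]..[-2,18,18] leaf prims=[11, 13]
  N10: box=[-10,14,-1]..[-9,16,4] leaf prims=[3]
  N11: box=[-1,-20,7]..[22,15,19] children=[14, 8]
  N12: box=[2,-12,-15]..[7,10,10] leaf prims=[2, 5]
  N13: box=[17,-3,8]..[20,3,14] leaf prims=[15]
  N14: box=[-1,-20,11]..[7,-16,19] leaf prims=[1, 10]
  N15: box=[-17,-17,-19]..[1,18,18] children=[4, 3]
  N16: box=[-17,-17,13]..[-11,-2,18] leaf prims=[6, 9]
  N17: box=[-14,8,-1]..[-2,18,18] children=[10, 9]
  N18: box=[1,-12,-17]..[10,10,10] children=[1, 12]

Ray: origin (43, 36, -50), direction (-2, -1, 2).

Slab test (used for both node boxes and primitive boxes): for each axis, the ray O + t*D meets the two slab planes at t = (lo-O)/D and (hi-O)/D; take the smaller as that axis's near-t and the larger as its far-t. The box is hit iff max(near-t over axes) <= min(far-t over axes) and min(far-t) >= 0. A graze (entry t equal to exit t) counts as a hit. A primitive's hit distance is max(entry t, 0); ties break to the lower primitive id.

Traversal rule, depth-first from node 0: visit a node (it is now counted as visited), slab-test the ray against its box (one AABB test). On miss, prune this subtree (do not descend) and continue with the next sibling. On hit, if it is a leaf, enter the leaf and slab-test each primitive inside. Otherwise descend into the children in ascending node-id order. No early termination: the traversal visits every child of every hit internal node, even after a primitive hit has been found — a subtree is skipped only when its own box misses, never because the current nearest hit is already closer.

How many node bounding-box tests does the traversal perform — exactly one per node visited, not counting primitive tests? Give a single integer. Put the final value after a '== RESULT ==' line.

Traverse from the root:
N0 x:[21/2,30] y:[18,56] z:[31/2,69/2] -> hit [18,30], descend [2, 15]
  N2 x:[21/2,22] y:[21,56] z:[33/2,69/2] -> hit [21,22], descend [11, 18]
    N11 x:[21/2,22] y:[21,56] z:[57/2,69/2] -> miss, prune
    N18 x:[33/2,21] y:[26,48] z:[33/2,30] -> miss, prune
  N15 x:[21,30] y:[18,53] z:[31/2,34] -> hit [21,30], descend [3, 4]
    N3 x:[45/2,30] y:[18,53] z:[49/2,34] -> hit [49/2,30], descend [16, 17]
      N16 x:[27,30] y:[38,53] z:[63/2,34] -> miss, prune
      N17 x:[45/2,57/2] y:[18,28] z:[49/2,34] -> hit [49/2,28], descend [9, 10]
        N9 x:[45/2,57/2] y:[18,28] z:[51/2,34] -> hit [51/2,28] leaf, test {P11@t=53/2, P13(miss)}
        N10 x:[26,53/2] y:[20,22] z:[49/2,27] -> miss, prune
    N4 x:[21,26] y:[28,51] z:[31/2,51/2] -> miss, prune

order=[0, 2, 11, 18, 15, 3, 16, 17, 9, 10, 4]  |boxes|=11  |leaves|=1  hit=P11

== RESULT ==
11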